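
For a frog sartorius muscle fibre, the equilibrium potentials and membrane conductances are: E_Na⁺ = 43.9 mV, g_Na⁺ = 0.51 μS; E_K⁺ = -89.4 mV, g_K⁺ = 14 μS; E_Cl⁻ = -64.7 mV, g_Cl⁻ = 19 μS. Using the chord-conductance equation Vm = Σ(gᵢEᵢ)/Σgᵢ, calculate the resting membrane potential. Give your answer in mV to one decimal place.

-73.4 mV

Σ gᵢEᵢ = 0.51·(43.9) + 14·(-89.4) + 19·(-64.7) = -2458.51
Σ gᵢ = 0.51 + 14 + 19 = 33.51
Vm = -2458.51 / 33.51 = -73.37 mV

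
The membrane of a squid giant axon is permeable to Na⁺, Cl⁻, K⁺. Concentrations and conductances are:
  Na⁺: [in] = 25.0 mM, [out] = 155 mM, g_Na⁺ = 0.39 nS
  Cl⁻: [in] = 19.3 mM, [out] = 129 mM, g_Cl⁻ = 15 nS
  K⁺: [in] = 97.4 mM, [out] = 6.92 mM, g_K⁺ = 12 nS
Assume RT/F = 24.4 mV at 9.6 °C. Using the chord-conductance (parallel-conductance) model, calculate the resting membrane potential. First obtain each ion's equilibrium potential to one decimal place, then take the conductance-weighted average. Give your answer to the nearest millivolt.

E_Na⁺ = (24.4/1)·ln(155/25.0) = 44.5 mV
E_Cl⁻ = (24.4/-1)·ln(129/19.3) = -46.4 mV
E_K⁺ = (24.4/1)·ln(6.92/97.4) = -64.5 mV
Vm = (Σ gᵢEᵢ)/(Σ gᵢ) = (0.39·44.5 + 15·-46.4 + 12·-64.5) / (0.39 + 15 + 12)
= -1452.64 / 27.39 = -53.04 mV

-53 mV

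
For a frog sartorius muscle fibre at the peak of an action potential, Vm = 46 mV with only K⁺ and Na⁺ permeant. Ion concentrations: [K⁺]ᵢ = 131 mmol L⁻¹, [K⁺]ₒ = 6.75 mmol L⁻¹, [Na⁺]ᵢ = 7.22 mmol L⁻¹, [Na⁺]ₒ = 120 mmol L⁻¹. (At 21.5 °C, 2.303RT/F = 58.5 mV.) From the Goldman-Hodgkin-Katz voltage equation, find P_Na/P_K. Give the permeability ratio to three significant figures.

Let α = P_Na/P_K. GHK: Vm = 58.5·log₁₀[(Kₒ + α·Naₒ)/(Kᵢ + α·Naᵢ)].
10^(Vm/58.5) = 10^(46.0/58.5) = 6.114
So 6.114·(Kᵢ + α·Naᵢ) = Kₒ + α·Naₒ → α = (6.114·131.0 − 6.75) / (120.0 − 6.114·7.22)
α = (800.9 − 6.75) / (120.0 − 44.14) = 794.2/75.86 = 10.47

10.5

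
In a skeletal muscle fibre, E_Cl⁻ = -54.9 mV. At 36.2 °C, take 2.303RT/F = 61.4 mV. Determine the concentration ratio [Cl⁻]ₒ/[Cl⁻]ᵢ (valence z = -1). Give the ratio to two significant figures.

7.8

log₁₀([out]/[in]) = E·z/(61.4) = -54.9 × -1 / 61.4 = 0.8941
[out]/[in] = 10^(0.8941) = 7.837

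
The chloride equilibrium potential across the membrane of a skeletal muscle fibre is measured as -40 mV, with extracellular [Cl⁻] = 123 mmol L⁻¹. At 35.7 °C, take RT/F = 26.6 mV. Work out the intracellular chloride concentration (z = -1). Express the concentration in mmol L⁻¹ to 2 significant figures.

Nernst: E = (26.6/-1) · ln([out]/[in]), so ln([out]/[in]) = -40.0 × -1 / 26.6 = 1.5038.
[out]/[in] = e^(1.5038) = 4.499.
[in] = 123 / 4.499 = 27.34 mmol L⁻¹.

27 mmol L⁻¹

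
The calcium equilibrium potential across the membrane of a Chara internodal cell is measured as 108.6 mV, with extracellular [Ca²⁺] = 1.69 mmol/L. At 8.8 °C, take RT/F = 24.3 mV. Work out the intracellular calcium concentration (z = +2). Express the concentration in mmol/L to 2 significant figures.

0.00022 mmol/L

Nernst: E = (24.3/2) · ln([out]/[in]), so ln([out]/[in]) = 108.6 × 2 / 24.3 = 8.9383.
[out]/[in] = e^(8.9383) = 7618.
[in] = 1.69 / 7618 = 0.0002218 mmol/L.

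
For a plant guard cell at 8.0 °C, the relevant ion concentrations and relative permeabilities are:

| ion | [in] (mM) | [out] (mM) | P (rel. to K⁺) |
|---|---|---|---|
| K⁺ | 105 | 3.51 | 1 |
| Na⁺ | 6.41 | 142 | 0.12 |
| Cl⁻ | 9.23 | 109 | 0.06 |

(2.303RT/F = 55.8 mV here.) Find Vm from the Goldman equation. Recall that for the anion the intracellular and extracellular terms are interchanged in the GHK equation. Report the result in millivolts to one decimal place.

-40.5 mV

Vm = 55.8 · log₁₀[(Σ P·[cation]ₒ + Σ P·[anion]ᵢ) / (Σ P·[cation]ᵢ + Σ P·[anion]ₒ)]
Numerator = 1×3.51 + 0.12×142 + 0.06×9.23 = 21.1
Denominator = 1×105 + 0.12×6.41 + 0.06×109 = 112.3
Vm = 55.8 · log₁₀(0.18791) = 55.8 × (-0.7261) = -40.51 mV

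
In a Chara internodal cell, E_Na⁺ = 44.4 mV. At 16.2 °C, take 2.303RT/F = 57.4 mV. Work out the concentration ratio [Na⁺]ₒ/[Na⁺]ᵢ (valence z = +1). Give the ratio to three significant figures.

5.94

log₁₀([out]/[in]) = E·z/(57.4) = 44.4 × 1 / 57.4 = 0.7735
[out]/[in] = 10^(0.7735) = 5.936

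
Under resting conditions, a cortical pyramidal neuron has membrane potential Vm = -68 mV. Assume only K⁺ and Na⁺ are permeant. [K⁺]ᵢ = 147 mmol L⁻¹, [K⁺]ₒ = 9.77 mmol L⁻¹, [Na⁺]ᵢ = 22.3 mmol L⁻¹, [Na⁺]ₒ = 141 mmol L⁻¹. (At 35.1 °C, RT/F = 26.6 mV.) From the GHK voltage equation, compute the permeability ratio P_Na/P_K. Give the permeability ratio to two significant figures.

Let α = P_Na/P_K. GHK: Vm = 26.6·ln[(Kₒ + α·Naₒ)/(Kᵢ + α·Naᵢ)].
e^(Vm/26.6) = e^(-68.0/26.6) = 0.077584
So 0.077584·(Kᵢ + α·Naᵢ) = Kₒ + α·Naₒ → α = (0.077584·147.0 − 9.77) / (141.0 − 0.077584·22.3)
α = (11.4 − 9.77) / (141.0 − 1.73) = 1.635/139.3 = 0.01174

0.012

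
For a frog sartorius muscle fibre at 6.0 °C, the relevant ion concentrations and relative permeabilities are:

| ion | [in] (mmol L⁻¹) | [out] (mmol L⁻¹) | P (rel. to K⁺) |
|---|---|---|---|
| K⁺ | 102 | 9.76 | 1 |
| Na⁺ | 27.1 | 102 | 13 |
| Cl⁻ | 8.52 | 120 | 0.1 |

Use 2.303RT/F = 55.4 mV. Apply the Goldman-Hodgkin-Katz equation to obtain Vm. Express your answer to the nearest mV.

Vm = 55.4 · log₁₀[(Σ P·[cation]ₒ + Σ P·[anion]ᵢ) / (Σ P·[cation]ᵢ + Σ P·[anion]ₒ)]
Numerator = 1×9.76 + 13×102 + 0.1×8.52 = 1337
Denominator = 1×102 + 13×27.1 + 0.1×120 = 466.3
Vm = 55.4 · log₁₀(2.8664) = 55.4 × (0.4573) = 25.34 mV

25 mV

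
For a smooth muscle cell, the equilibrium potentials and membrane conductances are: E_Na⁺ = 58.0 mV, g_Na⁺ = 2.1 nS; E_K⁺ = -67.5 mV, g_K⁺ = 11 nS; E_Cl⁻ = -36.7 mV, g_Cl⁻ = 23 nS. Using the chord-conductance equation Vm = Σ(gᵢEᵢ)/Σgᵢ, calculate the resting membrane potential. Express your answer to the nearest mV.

Σ gᵢEᵢ = 2.1·(58.0) + 11·(-67.5) + 23·(-36.7) = -1464.80
Σ gᵢ = 2.1 + 11 + 23 = 36.1
Vm = -1464.80 / 36.1 = -40.58 mV

-41 mV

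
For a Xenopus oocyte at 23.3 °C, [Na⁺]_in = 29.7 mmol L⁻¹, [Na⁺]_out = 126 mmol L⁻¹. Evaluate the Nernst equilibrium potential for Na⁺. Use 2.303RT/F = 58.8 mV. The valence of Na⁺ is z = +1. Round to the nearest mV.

E = (58.8/z) · log₁₀([Na⁺]_out/[Na⁺]_in) with z = +1.
= (58.8/1) · log₁₀(126/29.7) = 58.80 · log₁₀(4.242)
= 58.80 · (0.6276) = 36.90 mV

37 mV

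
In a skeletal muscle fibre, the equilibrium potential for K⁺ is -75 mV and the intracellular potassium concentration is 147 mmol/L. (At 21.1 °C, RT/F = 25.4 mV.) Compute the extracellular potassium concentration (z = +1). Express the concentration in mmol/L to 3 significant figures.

7.67 mmol/L

Nernst: E = (25.4/1) · ln([out]/[in]), so ln([out]/[in]) = -75.0 × 1 / 25.4 = -2.9528.
[out]/[in] = e^(-2.9528) = 0.0522.
[out] = 0.0522 × 147 = 7.673 mmol/L.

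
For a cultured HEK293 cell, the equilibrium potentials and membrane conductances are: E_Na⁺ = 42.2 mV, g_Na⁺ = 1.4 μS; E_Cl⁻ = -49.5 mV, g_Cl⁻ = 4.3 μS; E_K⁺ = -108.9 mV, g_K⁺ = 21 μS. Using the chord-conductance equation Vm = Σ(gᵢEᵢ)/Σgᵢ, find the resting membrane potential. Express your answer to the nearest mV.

Σ gᵢEᵢ = 1.4·(42.2) + 4.3·(-49.5) + 21·(-108.9) = -2440.67
Σ gᵢ = 1.4 + 4.3 + 21 = 26.7
Vm = -2440.67 / 26.7 = -91.41 mV

-91 mV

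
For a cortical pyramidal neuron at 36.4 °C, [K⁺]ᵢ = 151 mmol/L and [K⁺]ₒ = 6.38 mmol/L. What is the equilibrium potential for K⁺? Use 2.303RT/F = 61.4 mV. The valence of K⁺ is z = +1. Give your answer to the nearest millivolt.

E = (61.4/z) · log₁₀([K⁺]_out/[K⁺]_in) with z = +1.
= (61.4/1) · log₁₀(6.38/151) = 61.40 · log₁₀(0.04225)
= 61.40 · (-1.3742) = -84.37 mV

-84 mV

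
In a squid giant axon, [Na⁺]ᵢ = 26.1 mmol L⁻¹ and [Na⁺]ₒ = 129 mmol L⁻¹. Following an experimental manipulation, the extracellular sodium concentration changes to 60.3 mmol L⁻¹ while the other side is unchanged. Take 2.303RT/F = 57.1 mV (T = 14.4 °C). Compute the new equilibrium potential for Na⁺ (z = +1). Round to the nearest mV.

After the shift: [Na⁺]_out = 60.3, [Na⁺]_in = 26.1 mmol L⁻¹.
E_new = (57.1/1)·log₁₀(60.3/26.1) = 57.10 · (0.3637) = 20.77 mV

21 mV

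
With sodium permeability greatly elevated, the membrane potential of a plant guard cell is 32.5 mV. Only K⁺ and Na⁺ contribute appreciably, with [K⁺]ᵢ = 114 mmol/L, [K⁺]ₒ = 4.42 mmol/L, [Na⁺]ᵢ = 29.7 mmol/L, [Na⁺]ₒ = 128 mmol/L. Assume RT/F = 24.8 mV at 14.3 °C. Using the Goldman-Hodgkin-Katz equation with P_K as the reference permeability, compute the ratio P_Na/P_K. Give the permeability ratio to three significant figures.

23.4

Let α = P_Na/P_K. GHK: Vm = 24.8·ln[(Kₒ + α·Naₒ)/(Kᵢ + α·Naᵢ)].
e^(Vm/24.8) = e^(32.5/24.8) = 3.708
So 3.708·(Kᵢ + α·Naᵢ) = Kₒ + α·Naₒ → α = (3.708·114.0 − 4.42) / (128.0 − 3.708·29.7)
α = (422.7 − 4.42) / (128.0 − 110.1) = 418.3/17.87 = 23.4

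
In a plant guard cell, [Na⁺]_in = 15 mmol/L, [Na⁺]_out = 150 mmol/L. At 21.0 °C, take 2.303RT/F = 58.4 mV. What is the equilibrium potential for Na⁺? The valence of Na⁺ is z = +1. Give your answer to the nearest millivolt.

E = (58.4/z) · log₁₀([Na⁺]_out/[Na⁺]_in) with z = +1.
= (58.4/1) · log₁₀(150/15) = 58.40 · log₁₀(10)
= 58.40 · (1.0000) = 58.40 mV

58 mV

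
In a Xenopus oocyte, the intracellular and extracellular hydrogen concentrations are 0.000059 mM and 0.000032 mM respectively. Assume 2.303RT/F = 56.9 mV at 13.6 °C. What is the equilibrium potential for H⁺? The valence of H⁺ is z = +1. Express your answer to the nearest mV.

-15 mV

E = (56.9/z) · log₁₀([H⁺]_out/[H⁺]_in) with z = +1.
= (56.9/1) · log₁₀(0.000032/0.000059) = 56.90 · log₁₀(0.5424)
= 56.90 · (-0.2657) = -15.12 mV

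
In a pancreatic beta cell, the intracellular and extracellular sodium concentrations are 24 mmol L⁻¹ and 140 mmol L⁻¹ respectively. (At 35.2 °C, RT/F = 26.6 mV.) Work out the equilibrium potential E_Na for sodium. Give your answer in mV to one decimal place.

46.9 mV

E = (26.6/z) · ln([Na⁺]_out/[Na⁺]_in) with z = +1.
= (26.6/1) · ln(140/24) = 26.60 · ln(5.833)
= 26.60 · (1.7636) = 46.91 mV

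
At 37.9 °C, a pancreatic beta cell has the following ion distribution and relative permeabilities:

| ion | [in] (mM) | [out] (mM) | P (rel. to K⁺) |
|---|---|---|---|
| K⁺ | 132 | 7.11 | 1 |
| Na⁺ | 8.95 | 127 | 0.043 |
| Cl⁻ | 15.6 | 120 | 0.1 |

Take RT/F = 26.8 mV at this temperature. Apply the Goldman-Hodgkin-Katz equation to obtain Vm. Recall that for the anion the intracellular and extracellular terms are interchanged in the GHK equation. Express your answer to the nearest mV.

Vm = 26.8 · ln[(Σ P·[cation]ₒ + Σ P·[anion]ᵢ) / (Σ P·[cation]ᵢ + Σ P·[anion]ₒ)]
Numerator = 1×7.11 + 0.043×127 + 0.1×15.6 = 14.13
Denominator = 1×132 + 0.043×8.95 + 0.1×120 = 144.4
Vm = 26.8 · ln(0.09787) = 26.8 × (-2.3241) = -62.29 mV

-62 mV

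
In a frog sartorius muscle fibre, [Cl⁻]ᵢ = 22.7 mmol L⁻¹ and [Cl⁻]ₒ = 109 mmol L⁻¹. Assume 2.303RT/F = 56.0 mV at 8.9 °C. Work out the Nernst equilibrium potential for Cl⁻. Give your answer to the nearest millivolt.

E = (56.0/z) · log₁₀([Cl⁻]_out/[Cl⁻]_in) with z = -1.
For an anion, dividing by z = -1 reverses the sign.
= (56.0/-1) · log₁₀(109/22.7) = -56.00 · log₁₀(4.802)
= -56.00 · (0.6814) = -38.16 mV

-38 mV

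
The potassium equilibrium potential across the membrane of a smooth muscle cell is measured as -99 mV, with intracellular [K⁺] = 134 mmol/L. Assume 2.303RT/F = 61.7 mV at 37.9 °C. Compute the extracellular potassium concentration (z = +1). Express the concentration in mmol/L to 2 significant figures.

3.3 mmol/L

Nernst: E = (61.7/1) · log₁₀([out]/[in]), so log₁₀([out]/[in]) = -99.0 × 1 / 61.7 = -1.6045.
[out]/[in] = 10^(-1.6045) = 0.02486.
[out] = 0.02486 × 134 = 3.331 mmol/L.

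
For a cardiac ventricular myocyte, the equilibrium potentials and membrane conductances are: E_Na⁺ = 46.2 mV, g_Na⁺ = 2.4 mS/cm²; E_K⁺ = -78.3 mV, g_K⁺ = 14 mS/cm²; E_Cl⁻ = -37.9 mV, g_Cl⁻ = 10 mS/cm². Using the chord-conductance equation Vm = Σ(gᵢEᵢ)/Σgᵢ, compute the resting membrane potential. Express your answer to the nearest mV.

-52 mV

Σ gᵢEᵢ = 2.4·(46.2) + 14·(-78.3) + 10·(-37.9) = -1364.32
Σ gᵢ = 2.4 + 14 + 10 = 26.4
Vm = -1364.32 / 26.4 = -51.68 mV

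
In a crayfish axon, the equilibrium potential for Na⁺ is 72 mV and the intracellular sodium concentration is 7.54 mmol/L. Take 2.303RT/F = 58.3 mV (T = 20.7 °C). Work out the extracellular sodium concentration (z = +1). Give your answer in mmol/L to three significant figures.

Nernst: E = (58.3/1) · log₁₀([out]/[in]), so log₁₀([out]/[in]) = 72.0 × 1 / 58.3 = 1.2350.
[out]/[in] = 10^(1.2350) = 17.18.
[out] = 17.18 × 7.54 = 129.5 mmol/L.

130 mmol/L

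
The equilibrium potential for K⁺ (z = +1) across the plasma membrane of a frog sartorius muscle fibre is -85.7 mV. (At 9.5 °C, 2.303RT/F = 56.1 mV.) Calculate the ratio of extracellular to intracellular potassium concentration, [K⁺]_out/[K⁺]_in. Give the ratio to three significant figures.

0.0297

log₁₀([out]/[in]) = E·z/(56.1) = -85.7 × 1 / 56.1 = -1.5276
[out]/[in] = 10^(-1.5276) = 0.02967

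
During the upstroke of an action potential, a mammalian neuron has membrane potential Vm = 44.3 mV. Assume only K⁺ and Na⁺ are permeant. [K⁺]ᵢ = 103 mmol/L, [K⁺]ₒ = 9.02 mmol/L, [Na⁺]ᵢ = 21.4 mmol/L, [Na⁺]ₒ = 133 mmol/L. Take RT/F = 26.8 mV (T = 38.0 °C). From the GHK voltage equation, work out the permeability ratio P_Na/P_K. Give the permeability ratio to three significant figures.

24.9

Let α = P_Na/P_K. GHK: Vm = 26.8·ln[(Kₒ + α·Naₒ)/(Kᵢ + α·Naᵢ)].
e^(Vm/26.8) = e^(44.3/26.8) = 5.2225
So 5.2225·(Kᵢ + α·Naᵢ) = Kₒ + α·Naₒ → α = (5.2225·103.0 − 9.02) / (133.0 − 5.2225·21.4)
α = (537.9 − 9.02) / (133.0 − 111.8) = 528.9/21.24 = 24.9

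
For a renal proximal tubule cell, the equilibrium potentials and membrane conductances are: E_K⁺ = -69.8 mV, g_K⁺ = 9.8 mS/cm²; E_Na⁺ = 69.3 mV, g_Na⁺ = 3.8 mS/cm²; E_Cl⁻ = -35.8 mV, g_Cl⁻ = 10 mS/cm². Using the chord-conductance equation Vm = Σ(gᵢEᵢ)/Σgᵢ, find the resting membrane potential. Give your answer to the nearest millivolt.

-33 mV

Σ gᵢEᵢ = 9.8·(-69.8) + 3.8·(69.3) + 10·(-35.8) = -778.70
Σ gᵢ = 9.8 + 3.8 + 10 = 23.6
Vm = -778.70 / 23.6 = -33.00 mV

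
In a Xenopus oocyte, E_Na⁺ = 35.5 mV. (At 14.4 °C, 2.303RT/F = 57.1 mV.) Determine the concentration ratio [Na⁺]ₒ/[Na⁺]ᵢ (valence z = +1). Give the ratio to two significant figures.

log₁₀([out]/[in]) = E·z/(57.1) = 35.5 × 1 / 57.1 = 0.6217
[out]/[in] = 10^(0.6217) = 4.185

4.2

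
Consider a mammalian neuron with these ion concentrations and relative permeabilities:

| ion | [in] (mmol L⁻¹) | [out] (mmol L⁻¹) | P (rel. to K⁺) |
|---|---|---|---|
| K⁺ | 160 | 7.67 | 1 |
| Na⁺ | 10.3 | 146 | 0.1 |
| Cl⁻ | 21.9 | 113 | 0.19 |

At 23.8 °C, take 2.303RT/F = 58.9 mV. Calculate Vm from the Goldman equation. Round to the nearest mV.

Vm = 58.9 · log₁₀[(Σ P·[cation]ₒ + Σ P·[anion]ᵢ) / (Σ P·[cation]ᵢ + Σ P·[anion]ₒ)]
Numerator = 1×7.67 + 0.1×146 + 0.19×21.9 = 26.43
Denominator = 1×160 + 0.1×10.3 + 0.19×113 = 182.5
Vm = 58.9 · log₁₀(0.14483) = 58.9 × (-0.8391) = -49.43 mV

-49 mV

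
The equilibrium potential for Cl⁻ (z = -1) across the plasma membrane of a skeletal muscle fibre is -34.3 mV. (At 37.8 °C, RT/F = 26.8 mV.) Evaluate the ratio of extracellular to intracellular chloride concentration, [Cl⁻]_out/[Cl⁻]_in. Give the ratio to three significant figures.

3.60

ln([out]/[in]) = E·z/(26.8) = -34.3 × -1 / 26.8 = 1.2799
[out]/[in] = e^(1.2799) = 3.596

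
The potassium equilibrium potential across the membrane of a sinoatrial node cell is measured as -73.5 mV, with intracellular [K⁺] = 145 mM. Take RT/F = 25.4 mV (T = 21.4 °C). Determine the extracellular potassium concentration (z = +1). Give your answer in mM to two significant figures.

8.0 mM

Nernst: E = (25.4/1) · ln([out]/[in]), so ln([out]/[in]) = -73.5 × 1 / 25.4 = -2.8937.
[out]/[in] = e^(-2.8937) = 0.05537.
[out] = 0.05537 × 145 = 8.029 mM.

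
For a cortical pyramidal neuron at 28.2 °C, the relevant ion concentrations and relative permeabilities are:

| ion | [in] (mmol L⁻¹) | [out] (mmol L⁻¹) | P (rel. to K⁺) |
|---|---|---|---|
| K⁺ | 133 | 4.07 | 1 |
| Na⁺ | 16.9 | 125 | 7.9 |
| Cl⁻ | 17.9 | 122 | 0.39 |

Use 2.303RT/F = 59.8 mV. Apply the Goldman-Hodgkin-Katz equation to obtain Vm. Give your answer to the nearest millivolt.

Vm = 59.8 · log₁₀[(Σ P·[cation]ₒ + Σ P·[anion]ᵢ) / (Σ P·[cation]ᵢ + Σ P·[anion]ₒ)]
Numerator = 1×4.07 + 7.9×125 + 0.39×17.9 = 998.6
Denominator = 1×133 + 7.9×16.9 + 0.39×122 = 314.1
Vm = 59.8 · log₁₀(3.1792) = 59.8 × (0.5023) = 30.04 mV

30 mV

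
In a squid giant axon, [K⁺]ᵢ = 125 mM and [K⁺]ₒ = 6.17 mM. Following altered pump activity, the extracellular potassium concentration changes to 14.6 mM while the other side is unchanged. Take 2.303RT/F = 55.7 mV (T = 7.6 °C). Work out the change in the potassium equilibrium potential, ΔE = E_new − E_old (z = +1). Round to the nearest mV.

E_old = (55.7/1)·log₁₀(6.17/125) = -72.78 mV
E_new = (55.7/1)·log₁₀(14.6/125) = -51.94 mV
ΔE = -51.94 − (-72.78) = 20.84 mV

21 mV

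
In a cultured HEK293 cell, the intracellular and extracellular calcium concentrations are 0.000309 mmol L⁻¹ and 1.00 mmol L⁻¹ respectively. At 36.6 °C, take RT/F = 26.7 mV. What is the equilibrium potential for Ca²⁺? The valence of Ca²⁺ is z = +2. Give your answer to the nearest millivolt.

108 mV

E = (26.7/z) · ln([Ca²⁺]_out/[Ca²⁺]_in) with z = +2.
= (26.7/2) · ln(1.00/0.000309) = 13.35 · ln(3236)
= 13.35 · (8.0822) = 107.90 mV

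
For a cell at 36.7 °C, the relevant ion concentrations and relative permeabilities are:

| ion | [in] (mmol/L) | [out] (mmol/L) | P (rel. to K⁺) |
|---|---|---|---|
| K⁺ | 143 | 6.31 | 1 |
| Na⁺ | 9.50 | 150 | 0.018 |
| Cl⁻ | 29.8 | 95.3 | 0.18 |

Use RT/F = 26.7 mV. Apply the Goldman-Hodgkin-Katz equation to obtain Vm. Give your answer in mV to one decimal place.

Vm = 26.7 · ln[(Σ P·[cation]ₒ + Σ P·[anion]ᵢ) / (Σ P·[cation]ᵢ + Σ P·[anion]ₒ)]
Numerator = 1×6.31 + 0.018×150 + 0.18×29.8 = 14.37
Denominator = 1×143 + 0.018×9.50 + 0.18×95.3 = 160.3
Vm = 26.7 · ln(0.089655) = 26.7 × (-2.4118) = -64.39 mV

-64.4 mV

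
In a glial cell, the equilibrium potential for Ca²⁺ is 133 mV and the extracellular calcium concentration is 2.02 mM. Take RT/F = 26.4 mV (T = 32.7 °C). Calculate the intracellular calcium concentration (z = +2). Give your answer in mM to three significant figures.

0.0000850 mM

Nernst: E = (26.4/2) · ln([out]/[in]), so ln([out]/[in]) = 133.0 × 2 / 26.4 = 10.0758.
[out]/[in] = e^(10.0758) = 2.376e+04.
[in] = 2.02 / 2.376e+04 = 8.502e-05 mM.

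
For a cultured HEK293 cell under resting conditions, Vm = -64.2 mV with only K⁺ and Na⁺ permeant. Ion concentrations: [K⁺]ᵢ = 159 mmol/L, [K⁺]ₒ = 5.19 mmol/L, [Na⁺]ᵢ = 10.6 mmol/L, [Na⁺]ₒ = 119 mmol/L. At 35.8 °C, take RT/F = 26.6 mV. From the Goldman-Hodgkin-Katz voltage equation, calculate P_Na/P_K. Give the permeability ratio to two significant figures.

Let α = P_Na/P_K. GHK: Vm = 26.6·ln[(Kₒ + α·Naₒ)/(Kᵢ + α·Naᵢ)].
e^(Vm/26.6) = e^(-64.2/26.6) = 0.089498
So 0.089498·(Kᵢ + α·Naᵢ) = Kₒ + α·Naₒ → α = (0.089498·159.0 − 5.19) / (119.0 − 0.089498·10.6)
α = (14.23 − 5.19) / (119.0 − 0.9487) = 9.04/118.1 = 0.07658

0.077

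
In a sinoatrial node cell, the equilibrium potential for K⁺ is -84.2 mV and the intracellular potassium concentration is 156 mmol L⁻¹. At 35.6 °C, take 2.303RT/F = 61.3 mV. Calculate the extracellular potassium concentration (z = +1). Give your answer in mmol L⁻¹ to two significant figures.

6.6 mmol L⁻¹

Nernst: E = (61.3/1) · log₁₀([out]/[in]), so log₁₀([out]/[in]) = -84.2 × 1 / 61.3 = -1.3736.
[out]/[in] = 10^(-1.3736) = 0.04231.
[out] = 0.04231 × 156 = 6.6 mmol L⁻¹.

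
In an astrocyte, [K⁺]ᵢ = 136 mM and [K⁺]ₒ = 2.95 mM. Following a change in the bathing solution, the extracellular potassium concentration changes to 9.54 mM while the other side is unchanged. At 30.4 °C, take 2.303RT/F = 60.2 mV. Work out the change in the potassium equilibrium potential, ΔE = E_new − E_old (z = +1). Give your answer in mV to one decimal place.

30.7 mV

E_old = (60.2/1)·log₁₀(2.95/136) = -100.16 mV
E_new = (60.2/1)·log₁₀(9.54/136) = -69.47 mV
ΔE = -69.47 − (-100.16) = 30.69 mV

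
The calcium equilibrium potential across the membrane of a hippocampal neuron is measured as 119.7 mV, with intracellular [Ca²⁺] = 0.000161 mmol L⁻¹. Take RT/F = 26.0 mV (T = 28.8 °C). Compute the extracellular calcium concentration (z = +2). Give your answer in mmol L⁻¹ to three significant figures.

Nernst: E = (26.0/2) · ln([out]/[in]), so ln([out]/[in]) = 119.7 × 2 / 26.0 = 9.2077.
[out]/[in] = e^(9.2077) = 9974.
[out] = 9974 × 0.000161 = 1.606 mmol L⁻¹.

1.61 mmol L⁻¹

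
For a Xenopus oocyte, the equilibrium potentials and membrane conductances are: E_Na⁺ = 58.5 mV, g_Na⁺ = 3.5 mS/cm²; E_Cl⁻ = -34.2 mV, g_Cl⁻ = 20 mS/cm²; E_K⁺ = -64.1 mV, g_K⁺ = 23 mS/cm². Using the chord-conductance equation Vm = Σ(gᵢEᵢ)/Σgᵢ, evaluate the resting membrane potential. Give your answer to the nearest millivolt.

-42 mV

Σ gᵢEᵢ = 3.5·(58.5) + 20·(-34.2) + 23·(-64.1) = -1953.55
Σ gᵢ = 3.5 + 20 + 23 = 46.5
Vm = -1953.55 / 46.5 = -42.01 mV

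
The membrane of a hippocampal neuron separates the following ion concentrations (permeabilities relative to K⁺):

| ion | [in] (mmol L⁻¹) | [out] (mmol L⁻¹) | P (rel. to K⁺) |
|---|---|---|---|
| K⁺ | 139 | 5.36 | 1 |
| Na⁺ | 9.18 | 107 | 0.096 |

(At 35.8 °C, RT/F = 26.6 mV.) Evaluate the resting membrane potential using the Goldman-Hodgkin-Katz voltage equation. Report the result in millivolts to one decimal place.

-58.3 mV

Vm = 26.6 · ln[(Σ P·[cation]ₒ + Σ P·[anion]ᵢ) / (Σ P·[cation]ᵢ + Σ P·[anion]ₒ)]
Numerator = 1×5.36 + 0.096×107 = 15.63
Denominator = 1×139 + 0.096×9.18 = 139.9
Vm = 26.6 · ln(0.11175) = 26.6 × (-2.1915) = -58.29 mV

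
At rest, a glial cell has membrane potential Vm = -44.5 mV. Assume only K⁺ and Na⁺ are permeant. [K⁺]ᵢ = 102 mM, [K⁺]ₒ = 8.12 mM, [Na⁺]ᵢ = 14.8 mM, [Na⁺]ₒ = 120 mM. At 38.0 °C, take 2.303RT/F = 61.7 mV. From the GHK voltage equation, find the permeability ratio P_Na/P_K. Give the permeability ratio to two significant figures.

Let α = P_Na/P_K. GHK: Vm = 61.7·log₁₀[(Kₒ + α·Naₒ)/(Kᵢ + α·Naᵢ)].
10^(Vm/61.7) = 10^(-44.5/61.7) = 0.19001
So 0.19001·(Kᵢ + α·Naᵢ) = Kₒ + α·Naₒ → α = (0.19001·102.0 − 8.12) / (120.0 − 0.19001·14.8)
α = (19.38 − 8.12) / (120.0 − 2.812) = 11.26/117.2 = 0.09609

0.096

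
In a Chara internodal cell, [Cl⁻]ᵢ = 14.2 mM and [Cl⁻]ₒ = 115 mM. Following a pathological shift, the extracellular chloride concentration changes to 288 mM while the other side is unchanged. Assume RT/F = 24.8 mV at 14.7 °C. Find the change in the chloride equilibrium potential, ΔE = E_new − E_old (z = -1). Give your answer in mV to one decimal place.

E_old = (24.8/-1)·ln(115/14.2) = -51.87 mV
E_new = (24.8/-1)·ln(288/14.2) = -74.64 mV
ΔE = -74.64 − (-51.87) = -22.77 mV

-22.8 mV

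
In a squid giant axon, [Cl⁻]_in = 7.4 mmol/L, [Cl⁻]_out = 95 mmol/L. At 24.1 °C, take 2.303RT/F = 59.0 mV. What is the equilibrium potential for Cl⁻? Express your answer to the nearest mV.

E = (59.0/z) · log₁₀([Cl⁻]_out/[Cl⁻]_in) with z = -1.
For an anion, dividing by z = -1 reverses the sign.
= (59.0/-1) · log₁₀(95/7.4) = -59.00 · log₁₀(12.84)
= -59.00 · (1.1085) = -65.40 mV

-65 mV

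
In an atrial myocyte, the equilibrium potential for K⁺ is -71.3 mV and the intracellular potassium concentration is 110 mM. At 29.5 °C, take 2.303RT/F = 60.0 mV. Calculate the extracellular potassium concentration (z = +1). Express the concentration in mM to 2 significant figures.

Nernst: E = (60.0/1) · log₁₀([out]/[in]), so log₁₀([out]/[in]) = -71.3 × 1 / 60.0 = -1.1883.
[out]/[in] = 10^(-1.1883) = 0.06481.
[out] = 0.06481 × 110 = 7.13 mM.

7.1 mM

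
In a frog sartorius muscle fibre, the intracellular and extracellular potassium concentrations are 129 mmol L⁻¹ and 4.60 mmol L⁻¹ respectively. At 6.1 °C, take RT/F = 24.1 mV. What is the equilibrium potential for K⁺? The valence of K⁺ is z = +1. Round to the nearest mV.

E = (24.1/z) · ln([K⁺]_out/[K⁺]_in) with z = +1.
= (24.1/1) · ln(4.60/129) = 24.10 · ln(0.03566)
= 24.10 · (-3.3338) = -80.34 mV

-80 mV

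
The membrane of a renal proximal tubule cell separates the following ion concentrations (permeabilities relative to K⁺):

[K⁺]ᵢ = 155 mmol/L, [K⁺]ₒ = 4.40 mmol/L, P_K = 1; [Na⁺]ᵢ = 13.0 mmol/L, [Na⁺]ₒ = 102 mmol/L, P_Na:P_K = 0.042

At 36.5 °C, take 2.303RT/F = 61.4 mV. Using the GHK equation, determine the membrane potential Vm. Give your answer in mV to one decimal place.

-76.9 mV

Vm = 61.4 · log₁₀[(Σ P·[cation]ₒ + Σ P·[anion]ᵢ) / (Σ P·[cation]ᵢ + Σ P·[anion]ₒ)]
Numerator = 1×4.40 + 0.042×102 = 8.684
Denominator = 1×155 + 0.042×13.0 = 155.5
Vm = 61.4 · log₁₀(0.055829) = 61.4 × (-1.2531) = -76.94 mV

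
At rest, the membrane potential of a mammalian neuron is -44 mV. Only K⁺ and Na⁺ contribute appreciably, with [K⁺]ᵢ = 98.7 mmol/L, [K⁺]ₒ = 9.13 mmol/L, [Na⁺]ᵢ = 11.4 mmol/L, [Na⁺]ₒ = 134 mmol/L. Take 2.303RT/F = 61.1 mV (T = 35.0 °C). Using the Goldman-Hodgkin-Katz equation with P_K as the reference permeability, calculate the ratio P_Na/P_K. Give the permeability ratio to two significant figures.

0.073

Let α = P_Na/P_K. GHK: Vm = 61.1·log₁₀[(Kₒ + α·Naₒ)/(Kᵢ + α·Naᵢ)].
10^(Vm/61.1) = 10^(-44.0/61.1) = 0.19049
So 0.19049·(Kᵢ + α·Naᵢ) = Kₒ + α·Naₒ → α = (0.19049·98.7 − 9.13) / (134.0 − 0.19049·11.4)
α = (18.8 − 9.13) / (134.0 − 2.172) = 9.671/131.8 = 0.07336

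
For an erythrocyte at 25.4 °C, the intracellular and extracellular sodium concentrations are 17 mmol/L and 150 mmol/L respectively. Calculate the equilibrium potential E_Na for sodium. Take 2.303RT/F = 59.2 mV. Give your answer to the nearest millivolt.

E = (59.2/z) · log₁₀([Na⁺]_out/[Na⁺]_in) with z = +1.
= (59.2/1) · log₁₀(150/17) = 59.20 · log₁₀(8.824)
= 59.20 · (0.9456) = 55.98 mV

56 mV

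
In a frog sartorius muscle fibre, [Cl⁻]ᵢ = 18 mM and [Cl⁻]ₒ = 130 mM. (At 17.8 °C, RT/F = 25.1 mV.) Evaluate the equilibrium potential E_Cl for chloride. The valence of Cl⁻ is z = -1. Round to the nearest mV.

E = (25.1/z) · ln([Cl⁻]_out/[Cl⁻]_in) with z = -1.
For an anion, dividing by z = -1 reverses the sign.
= (25.1/-1) · ln(130/18) = -25.10 · ln(7.222)
= -25.10 · (1.9772) = -49.63 mV

-50 mV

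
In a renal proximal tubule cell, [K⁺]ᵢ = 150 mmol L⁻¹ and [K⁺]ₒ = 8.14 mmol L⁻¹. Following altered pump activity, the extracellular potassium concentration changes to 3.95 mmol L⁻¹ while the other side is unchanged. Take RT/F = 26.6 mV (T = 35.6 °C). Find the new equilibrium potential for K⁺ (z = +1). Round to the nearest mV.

After the shift: [K⁺]_out = 3.95, [K⁺]_in = 150 mmol L⁻¹.
E_new = (26.6/1)·ln(3.95/150) = 26.60 · (-3.6369) = -96.74 mV

-97 mV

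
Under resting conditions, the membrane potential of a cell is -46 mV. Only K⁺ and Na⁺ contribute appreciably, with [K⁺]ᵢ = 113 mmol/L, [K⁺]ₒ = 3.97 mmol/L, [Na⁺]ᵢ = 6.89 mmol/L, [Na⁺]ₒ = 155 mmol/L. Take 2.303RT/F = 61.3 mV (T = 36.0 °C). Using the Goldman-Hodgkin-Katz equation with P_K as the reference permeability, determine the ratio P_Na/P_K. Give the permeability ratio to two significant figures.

Let α = P_Na/P_K. GHK: Vm = 61.3·log₁₀[(Kₒ + α·Naₒ)/(Kᵢ + α·Naᵢ)].
10^(Vm/61.3) = 10^(-46.0/61.3) = 0.17766
So 0.17766·(Kᵢ + α·Naᵢ) = Kₒ + α·Naₒ → α = (0.17766·113.0 − 3.97) / (155.0 − 0.17766·6.89)
α = (20.08 − 3.97) / (155.0 − 1.224) = 16.11/153.8 = 0.1047

0.10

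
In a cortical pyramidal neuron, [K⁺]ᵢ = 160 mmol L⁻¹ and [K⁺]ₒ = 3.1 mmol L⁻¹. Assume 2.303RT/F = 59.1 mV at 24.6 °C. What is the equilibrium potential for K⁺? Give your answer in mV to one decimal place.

E = (59.1/z) · log₁₀([K⁺]_out/[K⁺]_in) with z = +1.
= (59.1/1) · log₁₀(3.1/160) = 59.10 · log₁₀(0.01937)
= 59.10 · (-1.7128) = -101.22 mV

-101.2 mV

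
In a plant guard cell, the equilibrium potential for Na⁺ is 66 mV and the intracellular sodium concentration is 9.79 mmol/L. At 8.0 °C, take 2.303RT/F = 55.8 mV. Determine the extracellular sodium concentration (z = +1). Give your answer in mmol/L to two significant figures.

150 mmol/L

Nernst: E = (55.8/1) · log₁₀([out]/[in]), so log₁₀([out]/[in]) = 66.0 × 1 / 55.8 = 1.1828.
[out]/[in] = 10^(1.1828) = 15.23.
[out] = 15.23 × 9.79 = 149.1 mmol/L.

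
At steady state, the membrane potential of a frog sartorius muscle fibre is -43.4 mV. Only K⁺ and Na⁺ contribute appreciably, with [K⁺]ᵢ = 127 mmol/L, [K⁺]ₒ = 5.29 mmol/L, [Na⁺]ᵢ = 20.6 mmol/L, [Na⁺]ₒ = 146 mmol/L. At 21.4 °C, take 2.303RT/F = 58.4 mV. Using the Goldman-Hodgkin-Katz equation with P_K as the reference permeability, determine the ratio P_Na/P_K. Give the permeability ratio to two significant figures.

0.12

Let α = P_Na/P_K. GHK: Vm = 58.4·log₁₀[(Kₒ + α·Naₒ)/(Kᵢ + α·Naᵢ)].
10^(Vm/58.4) = 10^(-43.4/58.4) = 0.18065
So 0.18065·(Kᵢ + α·Naᵢ) = Kₒ + α·Naₒ → α = (0.18065·127.0 − 5.29) / (146.0 − 0.18065·20.6)
α = (22.94 − 5.29) / (146.0 − 3.721) = 17.65/142.3 = 0.1241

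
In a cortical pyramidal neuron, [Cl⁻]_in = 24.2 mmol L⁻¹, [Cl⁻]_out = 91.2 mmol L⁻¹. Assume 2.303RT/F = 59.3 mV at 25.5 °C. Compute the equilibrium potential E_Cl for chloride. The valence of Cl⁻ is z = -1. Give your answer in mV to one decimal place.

-34.2 mV

E = (59.3/z) · log₁₀([Cl⁻]_out/[Cl⁻]_in) with z = -1.
For an anion, dividing by z = -1 reverses the sign.
= (59.3/-1) · log₁₀(91.2/24.2) = -59.30 · log₁₀(3.769)
= -59.30 · (0.5762) = -34.17 mV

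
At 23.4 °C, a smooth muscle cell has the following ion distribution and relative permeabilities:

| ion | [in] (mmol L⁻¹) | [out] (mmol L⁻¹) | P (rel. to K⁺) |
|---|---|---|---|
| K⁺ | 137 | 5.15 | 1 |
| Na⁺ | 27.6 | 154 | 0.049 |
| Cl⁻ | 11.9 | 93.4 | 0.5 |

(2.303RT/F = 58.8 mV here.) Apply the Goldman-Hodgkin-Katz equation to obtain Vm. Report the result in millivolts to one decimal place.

Vm = 58.8 · log₁₀[(Σ P·[cation]ₒ + Σ P·[anion]ᵢ) / (Σ P·[cation]ᵢ + Σ P·[anion]ₒ)]
Numerator = 1×5.15 + 0.049×154 + 0.5×11.9 = 18.65
Denominator = 1×137 + 0.049×27.6 + 0.5×93.4 = 185.1
Vm = 58.8 · log₁₀(0.10076) = 58.8 × (-0.9967) = -58.61 mV

-58.6 mV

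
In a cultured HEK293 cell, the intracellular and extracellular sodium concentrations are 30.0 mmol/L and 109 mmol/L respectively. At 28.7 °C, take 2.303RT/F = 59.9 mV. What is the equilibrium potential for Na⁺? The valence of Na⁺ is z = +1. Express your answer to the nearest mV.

34 mV

E = (59.9/z) · log₁₀([Na⁺]_out/[Na⁺]_in) with z = +1.
= (59.9/1) · log₁₀(109/30.0) = 59.90 · log₁₀(3.633)
= 59.90 · (0.5603) = 33.56 mV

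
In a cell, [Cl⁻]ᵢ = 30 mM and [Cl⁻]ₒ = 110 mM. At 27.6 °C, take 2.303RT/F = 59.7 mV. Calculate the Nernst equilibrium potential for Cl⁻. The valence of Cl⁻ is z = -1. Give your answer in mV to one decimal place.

-33.7 mV

E = (59.7/z) · log₁₀([Cl⁻]_out/[Cl⁻]_in) with z = -1.
For an anion, dividing by z = -1 reverses the sign.
= (59.7/-1) · log₁₀(110/30) = -59.70 · log₁₀(3.667)
= -59.70 · (0.5643) = -33.69 mV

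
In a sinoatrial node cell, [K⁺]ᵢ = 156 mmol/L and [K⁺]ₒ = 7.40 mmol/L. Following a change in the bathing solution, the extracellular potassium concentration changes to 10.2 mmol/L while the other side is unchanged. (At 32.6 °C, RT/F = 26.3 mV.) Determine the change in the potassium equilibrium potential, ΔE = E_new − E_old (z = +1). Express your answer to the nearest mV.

E_old = (26.3/1)·ln(7.40/156) = -80.17 mV
E_new = (26.3/1)·ln(10.2/156) = -71.73 mV
ΔE = -71.73 − (-80.17) = 8.44 mV

8 mV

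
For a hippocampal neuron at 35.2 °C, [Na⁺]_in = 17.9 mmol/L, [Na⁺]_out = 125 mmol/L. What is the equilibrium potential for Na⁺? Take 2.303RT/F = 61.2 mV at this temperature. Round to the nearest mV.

E = (61.2/z) · log₁₀([Na⁺]_out/[Na⁺]_in) with z = +1.
= (61.2/1) · log₁₀(125/17.9) = 61.20 · log₁₀(6.983)
= 61.20 · (0.8441) = 51.66 mV

52 mV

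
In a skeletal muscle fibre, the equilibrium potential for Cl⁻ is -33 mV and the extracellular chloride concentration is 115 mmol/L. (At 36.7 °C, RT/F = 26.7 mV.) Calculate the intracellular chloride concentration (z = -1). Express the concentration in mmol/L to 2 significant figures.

33 mmol/L

Nernst: E = (26.7/-1) · ln([out]/[in]), so ln([out]/[in]) = -33.0 × -1 / 26.7 = 1.2360.
[out]/[in] = e^(1.2360) = 3.442.
[in] = 115 / 3.442 = 33.41 mmol/L.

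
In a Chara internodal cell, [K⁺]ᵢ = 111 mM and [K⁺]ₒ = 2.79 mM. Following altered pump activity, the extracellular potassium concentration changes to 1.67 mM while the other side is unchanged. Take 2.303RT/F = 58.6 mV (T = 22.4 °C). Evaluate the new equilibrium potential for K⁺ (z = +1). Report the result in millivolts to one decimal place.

-106.8 mV

After the shift: [K⁺]_out = 1.67, [K⁺]_in = 111 mM.
E_new = (58.6/1)·log₁₀(1.67/111) = 58.60 · (-1.8226) = -106.80 mV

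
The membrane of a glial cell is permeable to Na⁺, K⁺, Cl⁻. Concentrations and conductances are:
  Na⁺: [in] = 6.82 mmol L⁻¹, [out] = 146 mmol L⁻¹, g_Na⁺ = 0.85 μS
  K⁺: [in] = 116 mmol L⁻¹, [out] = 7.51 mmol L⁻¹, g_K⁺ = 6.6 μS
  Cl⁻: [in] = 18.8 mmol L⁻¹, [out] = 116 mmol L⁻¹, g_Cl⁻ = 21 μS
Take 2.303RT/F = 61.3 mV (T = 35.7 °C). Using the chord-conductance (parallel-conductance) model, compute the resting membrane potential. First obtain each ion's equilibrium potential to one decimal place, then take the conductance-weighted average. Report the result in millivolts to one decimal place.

-50.2 mV

E_Na⁺ = (61.3/1)·log₁₀(146/6.82) = 81.6 mV
E_K⁺ = (61.3/1)·log₁₀(7.51/116) = -72.9 mV
E_Cl⁻ = (61.3/-1)·log₁₀(116/18.8) = -48.4 mV
Vm = (Σ gᵢEᵢ)/(Σ gᵢ) = (0.85·81.6 + 6.6·-72.9 + 21·-48.4) / (0.85 + 6.6 + 21)
= -1428.18 / 28.45 = -50.20 mV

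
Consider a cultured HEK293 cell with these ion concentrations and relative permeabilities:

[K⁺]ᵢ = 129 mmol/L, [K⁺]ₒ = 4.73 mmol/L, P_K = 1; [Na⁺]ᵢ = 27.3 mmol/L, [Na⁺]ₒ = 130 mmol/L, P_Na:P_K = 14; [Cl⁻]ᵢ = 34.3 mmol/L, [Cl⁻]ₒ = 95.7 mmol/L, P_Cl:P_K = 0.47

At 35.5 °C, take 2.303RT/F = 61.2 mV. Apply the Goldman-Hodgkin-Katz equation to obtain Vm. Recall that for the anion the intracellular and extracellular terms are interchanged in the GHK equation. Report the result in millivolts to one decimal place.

Vm = 61.2 · log₁₀[(Σ P·[cation]ₒ + Σ P·[anion]ᵢ) / (Σ P·[cation]ᵢ + Σ P·[anion]ₒ)]
Numerator = 1×4.73 + 14×130 + 0.47×34.3 = 1841
Denominator = 1×129 + 14×27.3 + 0.47×95.7 = 556.2
Vm = 61.2 · log₁₀(3.3098) = 61.2 × (0.5198) = 31.81 mV

31.8 mV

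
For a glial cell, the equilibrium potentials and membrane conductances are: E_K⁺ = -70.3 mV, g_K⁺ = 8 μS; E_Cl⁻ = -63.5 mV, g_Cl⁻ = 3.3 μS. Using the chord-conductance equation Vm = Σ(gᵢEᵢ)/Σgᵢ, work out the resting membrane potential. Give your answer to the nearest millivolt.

-68 mV

Σ gᵢEᵢ = 8·(-70.3) + 3.3·(-63.5) = -771.95
Σ gᵢ = 8 + 3.3 = 11.3
Vm = -771.95 / 11.3 = -68.31 mV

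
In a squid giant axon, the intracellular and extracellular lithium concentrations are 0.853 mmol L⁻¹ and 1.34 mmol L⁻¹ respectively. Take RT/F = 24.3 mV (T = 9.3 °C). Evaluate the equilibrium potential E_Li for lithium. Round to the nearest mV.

E = (24.3/z) · ln([Li⁺]_out/[Li⁺]_in) with z = +1.
= (24.3/1) · ln(1.34/0.853) = 24.30 · ln(1.571)
= 24.30 · (0.4517) = 10.98 mV

11 mV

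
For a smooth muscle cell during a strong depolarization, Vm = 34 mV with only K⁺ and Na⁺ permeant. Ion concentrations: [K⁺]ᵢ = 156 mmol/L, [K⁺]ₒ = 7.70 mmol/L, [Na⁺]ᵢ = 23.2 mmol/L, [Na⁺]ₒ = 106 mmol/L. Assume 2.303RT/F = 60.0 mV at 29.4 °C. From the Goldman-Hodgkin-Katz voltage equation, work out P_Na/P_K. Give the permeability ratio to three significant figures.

Let α = P_Na/P_K. GHK: Vm = 60.0·log₁₀[(Kₒ + α·Naₒ)/(Kᵢ + α·Naᵢ)].
10^(Vm/60.0) = 10^(34.0/60.0) = 3.6869
So 3.6869·(Kᵢ + α·Naᵢ) = Kₒ + α·Naₒ → α = (3.6869·156.0 − 7.7) / (106.0 − 3.6869·23.2)
α = (575.2 − 7.7) / (106.0 − 85.54) = 567.5/20.46 = 27.73

27.7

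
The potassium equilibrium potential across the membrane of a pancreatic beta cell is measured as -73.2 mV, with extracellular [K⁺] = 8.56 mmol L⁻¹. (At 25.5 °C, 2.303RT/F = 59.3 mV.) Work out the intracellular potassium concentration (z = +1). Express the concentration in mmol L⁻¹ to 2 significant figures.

150 mmol L⁻¹

Nernst: E = (59.3/1) · log₁₀([out]/[in]), so log₁₀([out]/[in]) = -73.2 × 1 / 59.3 = -1.2344.
[out]/[in] = 10^(-1.2344) = 0.05829.
[in] = 8.56 / 0.05829 = 146.9 mmol L⁻¹.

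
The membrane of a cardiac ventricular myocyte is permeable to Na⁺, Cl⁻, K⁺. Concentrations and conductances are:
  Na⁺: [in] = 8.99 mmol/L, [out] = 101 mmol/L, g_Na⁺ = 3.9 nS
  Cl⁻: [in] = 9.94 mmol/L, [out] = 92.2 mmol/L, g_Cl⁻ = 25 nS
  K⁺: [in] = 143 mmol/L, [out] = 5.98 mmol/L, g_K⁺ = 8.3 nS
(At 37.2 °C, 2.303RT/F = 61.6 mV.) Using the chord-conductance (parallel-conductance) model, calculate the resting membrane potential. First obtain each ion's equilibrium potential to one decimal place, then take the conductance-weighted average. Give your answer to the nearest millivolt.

E_Na⁺ = (61.6/1)·log₁₀(101/8.99) = 64.7 mV
E_Cl⁻ = (61.6/-1)·log₁₀(92.2/9.94) = -59.6 mV
E_K⁺ = (61.6/1)·log₁₀(5.98/143) = -84.9 mV
Vm = (Σ gᵢEᵢ)/(Σ gᵢ) = (3.9·64.7 + 25·-59.6 + 8.3·-84.9) / (3.9 + 25 + 8.3)
= -1942.34 / 37.2 = -52.21 mV

-52 mV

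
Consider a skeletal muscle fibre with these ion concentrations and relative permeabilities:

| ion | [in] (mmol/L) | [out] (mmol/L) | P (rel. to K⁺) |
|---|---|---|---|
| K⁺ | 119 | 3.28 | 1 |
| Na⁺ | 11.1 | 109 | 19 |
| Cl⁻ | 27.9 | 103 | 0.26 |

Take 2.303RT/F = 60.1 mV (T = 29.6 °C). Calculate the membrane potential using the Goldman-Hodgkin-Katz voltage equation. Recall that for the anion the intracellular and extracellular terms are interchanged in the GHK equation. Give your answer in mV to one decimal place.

Vm = 60.1 · log₁₀[(Σ P·[cation]ₒ + Σ P·[anion]ᵢ) / (Σ P·[cation]ᵢ + Σ P·[anion]ₒ)]
Numerator = 1×3.28 + 19×109 + 0.26×27.9 = 2082
Denominator = 1×119 + 19×11.1 + 0.26×103 = 356.7
Vm = 60.1 · log₁₀(5.8359) = 60.1 × (0.7661) = 46.04 mV

46.0 mV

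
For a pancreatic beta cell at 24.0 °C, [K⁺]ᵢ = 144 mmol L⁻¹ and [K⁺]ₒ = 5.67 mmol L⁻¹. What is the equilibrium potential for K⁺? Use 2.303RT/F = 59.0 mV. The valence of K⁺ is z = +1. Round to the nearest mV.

-83 mV

E = (59.0/z) · log₁₀([K⁺]_out/[K⁺]_in) with z = +1.
= (59.0/1) · log₁₀(5.67/144) = 59.00 · log₁₀(0.03938)
= 59.00 · (-1.4048) = -82.88 mV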